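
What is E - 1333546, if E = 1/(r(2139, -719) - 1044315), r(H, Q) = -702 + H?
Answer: -1390725785389/1042878 ≈ -1.3335e+6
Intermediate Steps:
E = -1/1042878 (E = 1/((-702 + 2139) - 1044315) = 1/(1437 - 1044315) = 1/(-1042878) = -1/1042878 ≈ -9.5889e-7)
E - 1333546 = -1/1042878 - 1333546 = -1390725785389/1042878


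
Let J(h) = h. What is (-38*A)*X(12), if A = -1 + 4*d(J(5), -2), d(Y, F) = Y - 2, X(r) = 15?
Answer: -6270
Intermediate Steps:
d(Y, F) = -2 + Y
A = 11 (A = -1 + 4*(-2 + 5) = -1 + 4*3 = -1 + 12 = 11)
(-38*A)*X(12) = -38*11*15 = -418*15 = -6270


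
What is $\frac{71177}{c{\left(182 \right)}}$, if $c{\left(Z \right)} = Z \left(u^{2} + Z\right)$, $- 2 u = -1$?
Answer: $\frac{142354}{66339} \approx 2.1459$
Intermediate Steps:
$u = \frac{1}{2}$ ($u = \left(- \frac{1}{2}\right) \left(-1\right) = \frac{1}{2} \approx 0.5$)
$c{\left(Z \right)} = Z \left(\frac{1}{4} + Z\right)$ ($c{\left(Z \right)} = Z \left(\left(\frac{1}{2}\right)^{2} + Z\right) = Z \left(\frac{1}{4} + Z\right)$)
$\frac{71177}{c{\left(182 \right)}} = \frac{71177}{182 \left(\frac{1}{4} + 182\right)} = \frac{71177}{182 \cdot \frac{729}{4}} = \frac{71177}{\frac{66339}{2}} = 71177 \cdot \frac{2}{66339} = \frac{142354}{66339}$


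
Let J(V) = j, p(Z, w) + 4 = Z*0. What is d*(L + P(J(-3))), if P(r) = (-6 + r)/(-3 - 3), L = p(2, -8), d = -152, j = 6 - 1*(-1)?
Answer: 1900/3 ≈ 633.33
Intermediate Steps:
j = 7 (j = 6 + 1 = 7)
p(Z, w) = -4 (p(Z, w) = -4 + Z*0 = -4 + 0 = -4)
L = -4
J(V) = 7
P(r) = 1 - r/6 (P(r) = (-6 + r)/(-6) = (-6 + r)*(-⅙) = 1 - r/6)
d*(L + P(J(-3))) = -152*(-4 + (1 - ⅙*7)) = -152*(-4 + (1 - 7/6)) = -152*(-4 - ⅙) = -152*(-25/6) = 1900/3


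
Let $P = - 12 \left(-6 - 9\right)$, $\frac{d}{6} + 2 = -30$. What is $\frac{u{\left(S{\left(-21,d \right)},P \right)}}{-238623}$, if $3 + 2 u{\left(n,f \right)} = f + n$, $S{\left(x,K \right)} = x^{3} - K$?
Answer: $\frac{1482}{79541} \approx 0.018632$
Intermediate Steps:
$d = -192$ ($d = -12 + 6 \left(-30\right) = -12 - 180 = -192$)
$P = 180$ ($P = \left(-12\right) \left(-15\right) = 180$)
$u{\left(n,f \right)} = - \frac{3}{2} + \frac{f}{2} + \frac{n}{2}$ ($u{\left(n,f \right)} = - \frac{3}{2} + \frac{f + n}{2} = - \frac{3}{2} + \left(\frac{f}{2} + \frac{n}{2}\right) = - \frac{3}{2} + \frac{f}{2} + \frac{n}{2}$)
$\frac{u{\left(S{\left(-21,d \right)},P \right)}}{-238623} = \frac{- \frac{3}{2} + \frac{1}{2} \cdot 180 + \frac{\left(-21\right)^{3} - -192}{2}}{-238623} = \left(- \frac{3}{2} + 90 + \frac{-9261 + 192}{2}\right) \left(- \frac{1}{238623}\right) = \left(- \frac{3}{2} + 90 + \frac{1}{2} \left(-9069\right)\right) \left(- \frac{1}{238623}\right) = \left(- \frac{3}{2} + 90 - \frac{9069}{2}\right) \left(- \frac{1}{238623}\right) = \left(-4446\right) \left(- \frac{1}{238623}\right) = \frac{1482}{79541}$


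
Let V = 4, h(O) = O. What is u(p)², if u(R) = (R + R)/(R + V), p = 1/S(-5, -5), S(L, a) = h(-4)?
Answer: 4/225 ≈ 0.017778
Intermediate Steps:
S(L, a) = -4
p = -¼ (p = 1/(-4) = -¼ ≈ -0.25000)
u(R) = 2*R/(4 + R) (u(R) = (R + R)/(R + 4) = (2*R)/(4 + R) = 2*R/(4 + R))
u(p)² = (2*(-¼)/(4 - ¼))² = (2*(-¼)/(15/4))² = (2*(-¼)*(4/15))² = (-2/15)² = 4/225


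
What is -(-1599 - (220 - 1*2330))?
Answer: -511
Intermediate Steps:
-(-1599 - (220 - 1*2330)) = -(-1599 - (220 - 2330)) = -(-1599 - 1*(-2110)) = -(-1599 + 2110) = -1*511 = -511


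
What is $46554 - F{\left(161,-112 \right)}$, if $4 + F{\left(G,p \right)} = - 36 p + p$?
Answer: $42638$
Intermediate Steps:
$F{\left(G,p \right)} = -4 - 35 p$ ($F{\left(G,p \right)} = -4 + \left(- 36 p + p\right) = -4 - 35 p$)
$46554 - F{\left(161,-112 \right)} = 46554 - \left(-4 - -3920\right) = 46554 - \left(-4 + 3920\right) = 46554 - 3916 = 42638$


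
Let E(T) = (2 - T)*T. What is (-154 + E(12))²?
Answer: 75076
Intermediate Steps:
E(T) = T*(2 - T)
(-154 + E(12))² = (-154 + 12*(2 - 1*12))² = (-154 + 12*(2 - 12))² = (-154 + 12*(-10))² = (-154 - 120)² = (-274)² = 75076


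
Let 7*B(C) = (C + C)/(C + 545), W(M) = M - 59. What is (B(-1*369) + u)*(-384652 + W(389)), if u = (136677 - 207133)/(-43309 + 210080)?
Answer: 1833205371145/4669588 ≈ 3.9258e+5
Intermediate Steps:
W(M) = -59 + M
B(C) = 2*C/(7*(545 + C)) (B(C) = ((C + C)/(C + 545))/7 = ((2*C)/(545 + C))/7 = (2*C/(545 + C))/7 = 2*C/(7*(545 + C)))
u = -70456/166771 ≈ -0.42247
(B(-1*369) + u)*(-384652 + W(389)) = (2*(-1*369)/(7*(545 - 1*369)) - 70456/166771)*(-384652 + (-59 + 389)) = ((2/7)*(-369)/(545 - 369) - 70456/166771)*(-384652 + 330) = ((2/7)*(-369)/176 - 70456/166771)*(-384322) = ((2/7)*(-369)*(1/176) - 70456/166771)*(-384322) = (-369/616 - 70456/166771)*(-384322) = -9539945/9339176*(-384322) = 1833205371145/4669588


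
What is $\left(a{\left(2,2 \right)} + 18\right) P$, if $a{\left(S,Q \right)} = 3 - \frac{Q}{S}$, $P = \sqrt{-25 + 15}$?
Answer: $20 i \sqrt{10} \approx 63.246 i$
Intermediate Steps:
$P = i \sqrt{10}$ ($P = \sqrt{-10} = i \sqrt{10} \approx 3.1623 i$)
$a{\left(S,Q \right)} = 3 - \frac{Q}{S}$
$\left(a{\left(2,2 \right)} + 18\right) P = \left(\left(3 - \frac{2}{2}\right) + 18\right) i \sqrt{10} = \left(\left(3 - 2 \cdot \frac{1}{2}\right) + 18\right) i \sqrt{10} = \left(\left(3 - 1\right) + 18\right) i \sqrt{10} = \left(2 + 18\right) i \sqrt{10} = 20 i \sqrt{10}$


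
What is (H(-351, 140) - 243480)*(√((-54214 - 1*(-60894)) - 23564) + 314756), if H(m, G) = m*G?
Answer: -92103900720 - 1755720*I*√469 ≈ -9.2104e+10 - 3.8023e+7*I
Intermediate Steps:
H(m, G) = G*m
(H(-351, 140) - 243480)*(√((-54214 - 1*(-60894)) - 23564) + 314756) = (140*(-351) - 243480)*(√((-54214 - 1*(-60894)) - 23564) + 314756) = (-49140 - 243480)*(√((-54214 + 60894) - 23564) + 314756) = -292620*(√(6680 - 23564) + 314756) = -292620*(√(-16884) + 314756) = -292620*(6*I*√469 + 314756) = -292620*(314756 + 6*I*√469) = -92103900720 - 1755720*I*√469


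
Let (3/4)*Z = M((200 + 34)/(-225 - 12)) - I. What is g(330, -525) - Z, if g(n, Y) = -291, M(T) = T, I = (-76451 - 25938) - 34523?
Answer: -43332847/237 ≈ -1.8284e+5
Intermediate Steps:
I = -136912 (I = -102389 - 34523 = -136912)
Z = 43263880/237 (Z = 4*((200 + 34)/(-225 - 12) - 1*(-136912))/3 = 4*(234/(-237) + 136912)/3 = 4*(234*(-1/237) + 136912)/3 = 4*(-78/79 + 136912)/3 = (4/3)*(10815970/79) = 43263880/237 ≈ 1.8255e+5)
g(330, -525) - Z = -291 - 1*43263880/237 = -291 - 43263880/237 = -43332847/237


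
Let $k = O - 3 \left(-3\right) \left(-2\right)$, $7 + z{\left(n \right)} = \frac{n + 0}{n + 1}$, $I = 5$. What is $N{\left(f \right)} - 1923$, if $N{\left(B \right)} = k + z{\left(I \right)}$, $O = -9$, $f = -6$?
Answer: $- \frac{11737}{6} \approx -1956.2$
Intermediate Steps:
$z{\left(n \right)} = -7 + \frac{n}{1 + n}$ ($z{\left(n \right)} = -7 + \frac{n + 0}{n + 1} = -7 + \frac{n}{1 + n}$)
$k = -27$ ($k = -9 - 3 \left(-3\right) \left(-2\right) = -9 - \left(-9\right) \left(-2\right) = -9 - 18 = -27$)
$N{\left(B \right)} = - \frac{199}{6}$ ($N{\left(B \right)} = -27 + \frac{-7 - 30}{1 + 5} = -27 + \frac{-7 - 30}{6} = -27 + \frac{1}{6} \left(-37\right) = -27 - \frac{37}{6} = - \frac{199}{6}$)
$N{\left(f \right)} - 1923 = - \frac{199}{6} - 1923 = - \frac{11737}{6}$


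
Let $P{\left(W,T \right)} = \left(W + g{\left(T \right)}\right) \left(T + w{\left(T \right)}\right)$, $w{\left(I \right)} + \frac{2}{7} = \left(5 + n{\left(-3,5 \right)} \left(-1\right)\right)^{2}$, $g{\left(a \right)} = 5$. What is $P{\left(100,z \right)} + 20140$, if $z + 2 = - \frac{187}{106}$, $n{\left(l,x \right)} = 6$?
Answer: $\frac{2100895}{106} \approx 19820.0$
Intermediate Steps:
$z = - \frac{399}{106}$ ($z = -2 - \frac{187}{106} = - \frac{399}{106} \approx -3.7642$)
$w{\left(I \right)} = \frac{5}{7}$ ($w{\left(I \right)} = - \frac{2}{7} + \left(5 + 6 \left(-1\right)\right)^{2} = - \frac{2}{7} + \left(5 - 6\right)^{2} = - \frac{2}{7} + \left(-1\right)^{2} = - \frac{2}{7} + 1 = \frac{5}{7}$)
$P{\left(W,T \right)} = \left(5 + W\right) \left(\frac{5}{7} + T\right)$ ($P{\left(W,T \right)} = \left(W + 5\right) \left(T + \frac{5}{7}\right) = \left(5 + W\right) \left(\frac{5}{7} + T\right)$)
$P{\left(100,z \right)} + 20140 = \left(\frac{25}{7} + 5 \left(- \frac{399}{106}\right) + \frac{5}{7} \cdot 100 - \frac{19950}{53}\right) + 20140 = \left(\frac{25}{7} - \frac{1995}{106} + \frac{500}{7} - \frac{19950}{53}\right) + 20140 = - \frac{33945}{106} + 20140 = \frac{2100895}{106}$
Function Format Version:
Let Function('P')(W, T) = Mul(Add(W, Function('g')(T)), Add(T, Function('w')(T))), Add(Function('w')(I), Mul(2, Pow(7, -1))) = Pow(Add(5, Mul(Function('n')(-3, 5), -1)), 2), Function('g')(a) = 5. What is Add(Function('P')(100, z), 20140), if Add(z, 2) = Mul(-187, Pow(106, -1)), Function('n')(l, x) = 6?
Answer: Rational(2100895, 106) ≈ 19820.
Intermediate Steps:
z = Rational(-399, 106) (z = Add(-2, Mul(-187, Pow(106, -1))) = Add(-2, Mul(-187, Rational(1, 106))) = Add(-2, Rational(-187, 106)) = Rational(-399, 106) ≈ -3.7642)
Function('w')(I) = Rational(5, 7) (Function('w')(I) = Add(Rational(-2, 7), Pow(Add(5, Mul(6, -1)), 2)) = Add(Rational(-2, 7), Pow(Add(5, -6), 2)) = Add(Rational(-2, 7), Pow(-1, 2)) = Add(Rational(-2, 7), 1) = Rational(5, 7))
Function('P')(W, T) = Mul(Add(5, W), Add(Rational(5, 7), T)) (Function('P')(W, T) = Mul(Add(W, 5), Add(T, Rational(5, 7))) = Mul(Add(5, W), Add(Rational(5, 7), T)))
Add(Function('P')(100, z), 20140) = Add(Add(Rational(25, 7), Mul(5, Rational(-399, 106)), Mul(Rational(5, 7), 100), Mul(Rational(-399, 106), 100)), 20140) = Add(Add(Rational(25, 7), Rational(-1995, 106), Rational(500, 7), Rational(-19950, 53)), 20140) = Add(Rational(-33945, 106), 20140) = Rational(2100895, 106)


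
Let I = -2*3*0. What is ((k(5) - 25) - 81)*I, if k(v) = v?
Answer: 0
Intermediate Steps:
I = 0 (I = -6*0 = 0)
((k(5) - 25) - 81)*I = ((5 - 25) - 81)*0 = (-20 - 81)*0 = -101*0 = 0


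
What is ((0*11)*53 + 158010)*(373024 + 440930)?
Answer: 128612871540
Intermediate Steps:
((0*11)*53 + 158010)*(373024 + 440930) = (0*53 + 158010)*813954 = (0 + 158010)*813954 = 158010*813954 = 128612871540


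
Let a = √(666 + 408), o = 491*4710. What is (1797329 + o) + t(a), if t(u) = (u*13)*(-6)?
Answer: 4109939 - 78*√1074 ≈ 4.1074e+6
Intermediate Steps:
o = 2312610
a = √1074 ≈ 32.772
t(u) = -78*u (t(u) = (13*u)*(-6) = -78*u)
(1797329 + o) + t(a) = (1797329 + 2312610) - 78*√1074 = 4109939 - 78*√1074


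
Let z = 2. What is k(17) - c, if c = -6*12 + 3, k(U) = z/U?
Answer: 1175/17 ≈ 69.118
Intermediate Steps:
k(U) = 2/U
c = -69 (c = -72 + 3 = -69)
k(17) - c = 2/17 - 1*(-69) = 2*(1/17) + 69 = 2/17 + 69 = 1175/17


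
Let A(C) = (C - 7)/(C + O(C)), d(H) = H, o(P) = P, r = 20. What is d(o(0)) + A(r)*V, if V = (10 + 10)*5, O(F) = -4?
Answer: 325/4 ≈ 81.250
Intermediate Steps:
V = 100 (V = 20*5 = 100)
A(C) = (-7 + C)/(-4 + C) (A(C) = (C - 7)/(C - 4) = (-7 + C)/(-4 + C))
d(o(0)) + A(r)*V = 0 + ((-7 + 20)/(-4 + 20))*100 = 0 + (13/16)*100 = 0 + 325/4 = 325/4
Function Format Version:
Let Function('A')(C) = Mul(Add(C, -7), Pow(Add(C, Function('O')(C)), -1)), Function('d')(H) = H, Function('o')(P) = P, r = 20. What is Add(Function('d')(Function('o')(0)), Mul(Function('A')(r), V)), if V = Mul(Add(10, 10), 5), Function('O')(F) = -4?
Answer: Rational(325, 4) ≈ 81.250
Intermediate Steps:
V = 100 (V = Mul(20, 5) = 100)
Function('A')(C) = Mul(Pow(Add(-4, C), -1), Add(-7, C)) (Function('A')(C) = Mul(Add(C, -7), Pow(Add(C, -4), -1)) = Mul(Add(-7, C), Pow(Add(-4, C), -1)) = Mul(Pow(Add(-4, C), -1), Add(-7, C)))
Add(Function('d')(Function('o')(0)), Mul(Function('A')(r), V)) = Add(0, Mul(Mul(Pow(Add(-4, 20), -1), Add(-7, 20)), 100)) = Add(0, Mul(Mul(Pow(16, -1), 13), 100)) = Add(0, Mul(Mul(Rational(1, 16), 13), 100)) = Add(0, Mul(Rational(13, 16), 100)) = Add(0, Rational(325, 4)) = Rational(325, 4)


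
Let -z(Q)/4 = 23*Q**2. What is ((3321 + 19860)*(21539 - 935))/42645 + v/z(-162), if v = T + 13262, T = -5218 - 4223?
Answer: 384397229180869/34321378320 ≈ 11200.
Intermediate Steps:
z(Q) = -92*Q**2
T = -9441
v = 3821 (v = -9441 + 13262 = 3821)
((3321 + 19860)*(21539 - 935))/42645 + v/z(-162) = ((3321 + 19860)*(21539 - 935))/42645 + 3821/((-92*(-162)**2)) = (23181*20604)*(1/42645) + 3821/((-92*26244)) = 477621324*(1/42645) + 3821/(-2414448) = 159207108/14215 + 3821*(-1/2414448) = 159207108/14215 - 3821/2414448 = 384397229180869/34321378320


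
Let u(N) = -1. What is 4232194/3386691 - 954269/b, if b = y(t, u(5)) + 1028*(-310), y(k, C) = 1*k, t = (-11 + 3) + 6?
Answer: 654362611741/154182494466 ≈ 4.2441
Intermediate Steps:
t = -2 (t = -8 + 6 = -2)
y(k, C) = k
b = -318682 (b = -2 + 1028*(-310) = -2 - 318680 = -318682)
4232194/3386691 - 954269/b = 4232194/3386691 - 954269/(-318682) = 4232194*(1/3386691) - 954269*(-1/318682) = 4232194/3386691 + 954269/318682 = 654362611741/154182494466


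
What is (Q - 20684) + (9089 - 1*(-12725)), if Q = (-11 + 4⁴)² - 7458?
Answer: 53697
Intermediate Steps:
Q = 52567 (Q = (-11 + 256)² - 7458 = 245² - 7458 = 60025 - 7458 = 52567)
(Q - 20684) + (9089 - 1*(-12725)) = (52567 - 20684) + (9089 - 1*(-12725)) = 31883 + (9089 + 12725) = 31883 + 21814 = 53697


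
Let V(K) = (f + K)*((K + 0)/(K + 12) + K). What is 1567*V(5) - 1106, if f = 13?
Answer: 2519738/17 ≈ 1.4822e+5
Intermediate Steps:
V(K) = (13 + K)*(K + K/(12 + K)) (V(K) = (13 + K)*((K + 0)/(K + 12) + K) = (13 + K)*(K/(12 + K) + K) = (13 + K)*(K + K/(12 + K)))
1567*V(5) - 1106 = 1567*(5*(169 + 5² + 26*5)/(12 + 5)) - 1106 = 1567*(5*(169 + 25 + 130)/17) - 1106 = 1567*(5*(1/17)*324) - 1106 = 1567*(1620/17) - 1106 = 2538540/17 - 1106 = 2519738/17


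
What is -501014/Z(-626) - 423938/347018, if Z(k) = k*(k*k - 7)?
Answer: -25955591840030/21281745874473 ≈ -1.2196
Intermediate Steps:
Z(k) = k*(-7 + k²) (Z(k) = k*(k² - 7) = k*(-7 + k²))
-501014/Z(-626) - 423938/347018 = -501014*(-1/(626*(-7 + (-626)²))) - 423938/347018 = -501014*(-1/(626*(-7 + 391876))) - 423938*1/347018 = -501014/((-626*391869)) - 211969/173509 = -501014/(-245309994) - 211969/173509 = -501014*(-1/245309994) - 211969/173509 = 250507/122654997 - 211969/173509 = -25955591840030/21281745874473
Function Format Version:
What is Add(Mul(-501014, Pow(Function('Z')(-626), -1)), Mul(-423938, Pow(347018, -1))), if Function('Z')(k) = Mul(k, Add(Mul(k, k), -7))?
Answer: Rational(-25955591840030, 21281745874473) ≈ -1.2196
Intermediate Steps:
Function('Z')(k) = Mul(k, Add(-7, Pow(k, 2))) (Function('Z')(k) = Mul(k, Add(Pow(k, 2), -7)) = Mul(k, Add(-7, Pow(k, 2))))
Add(Mul(-501014, Pow(Function('Z')(-626), -1)), Mul(-423938, Pow(347018, -1))) = Add(Mul(-501014, Pow(Mul(-626, Add(-7, Pow(-626, 2))), -1)), Mul(-423938, Pow(347018, -1))) = Add(Mul(-501014, Pow(Mul(-626, Add(-7, 391876)), -1)), Mul(-423938, Rational(1, 347018))) = Add(Mul(-501014, Pow(Mul(-626, 391869), -1)), Rational(-211969, 173509)) = Add(Mul(-501014, Pow(-245309994, -1)), Rational(-211969, 173509)) = Add(Mul(-501014, Rational(-1, 245309994)), Rational(-211969, 173509)) = Add(Rational(250507, 122654997), Rational(-211969, 173509)) = Rational(-25955591840030, 21281745874473)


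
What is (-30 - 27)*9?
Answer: -513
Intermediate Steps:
(-30 - 27)*9 = -57*9 = -513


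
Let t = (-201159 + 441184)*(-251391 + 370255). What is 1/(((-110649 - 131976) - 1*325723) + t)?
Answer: 1/28529763252 ≈ 3.5051e-11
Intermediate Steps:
t = 28530331600 (t = 240025*118864 = 28530331600)
1/(((-110649 - 131976) - 1*325723) + t) = 1/(((-110649 - 131976) - 1*325723) + 28530331600) = 1/((-242625 - 325723) + 28530331600) = 1/(-568348 + 28530331600) = 1/28529763252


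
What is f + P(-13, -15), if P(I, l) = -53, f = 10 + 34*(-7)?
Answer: -281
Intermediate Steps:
f = -228 (f = 10 - 238 = -228)
f + P(-13, -15) = -228 - 53 = -281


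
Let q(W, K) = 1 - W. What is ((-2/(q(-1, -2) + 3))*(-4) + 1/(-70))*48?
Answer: 2664/35 ≈ 76.114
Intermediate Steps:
((-2/(q(-1, -2) + 3))*(-4) + 1/(-70))*48 = ((-2/((1 - 1*(-1)) + 3))*(-4) + 1/(-70))*48 = ((-2/((1 + 1) + 3))*(-4) - 1/70)*48 = ((-2/(2 + 3))*(-4) - 1/70)*48 = ((-2/5)*(-4) - 1/70)*48 = (((⅕)*(-2))*(-4) - 1/70)*48 = (-⅖*(-4) - 1/70)*48 = (8/5 - 1/70)*48 = (111/70)*48 = 2664/35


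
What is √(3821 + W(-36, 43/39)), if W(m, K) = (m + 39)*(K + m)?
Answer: 6*√17446/13 ≈ 60.962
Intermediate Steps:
W(m, K) = (39 + m)*(K + m)
√(3821 + W(-36, 43/39)) = √(3821 + ((-36)² + 39*(43/39) + 39*(-36) + (43/39)*(-36))) = √(3821 + (1296 + 39*(43*(1/39)) - 1404 + (43*(1/39))*(-36))) = √(3821 + (1296 + 39*(43/39) - 1404 + (43/39)*(-36))) = √(3821 + (1296 + 43 - 1404 - 516/13)) = √(3821 - 1361/13) = √(48312/13) = 6*√17446/13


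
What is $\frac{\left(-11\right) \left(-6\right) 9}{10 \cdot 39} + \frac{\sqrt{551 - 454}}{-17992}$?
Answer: $\frac{99}{65} - \frac{\sqrt{97}}{17992} \approx 1.5225$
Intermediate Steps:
$\frac{\left(-11\right) \left(-6\right) 9}{10 \cdot 39} + \frac{\sqrt{551 - 454}}{-17992} = \frac{66 \cdot 9}{390} + \sqrt{97} \left(- \frac{1}{17992}\right) = 594 \cdot \frac{1}{390} - \frac{\sqrt{97}}{17992} = \frac{99}{65} - \frac{\sqrt{97}}{17992}$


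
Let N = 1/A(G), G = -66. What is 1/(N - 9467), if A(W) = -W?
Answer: -66/624821 ≈ -0.00010563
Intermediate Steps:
N = 1/66 (N = 1/(-1*(-66)) = 1/66 ≈ 0.015152)
1/(N - 9467) = 1/(1/66 - 9467) = 1/(-624821/66) = -66/624821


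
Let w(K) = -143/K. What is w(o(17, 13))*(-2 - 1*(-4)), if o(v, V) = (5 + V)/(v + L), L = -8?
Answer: -143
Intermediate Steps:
o(v, V) = (5 + V)/(-8 + v) (o(v, V) = (5 + V)/(v - 8) = (5 + V)/(-8 + v))
w(o(17, 13))*(-2 - 1*(-4)) = (-143*(-8 + 17)/(5 + 13))*(-2 - 1*(-4)) = (-143/(18/9))*(-2 + 4) = -143/((⅑)*18)*2 = -143/2*2 = -143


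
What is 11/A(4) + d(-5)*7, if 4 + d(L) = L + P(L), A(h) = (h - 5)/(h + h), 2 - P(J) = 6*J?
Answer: 73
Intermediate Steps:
P(J) = 2 - 6*J
A(h) = (-5 + h)/(2*h) (A(h) = (-5 + h)/((2*h)) = (-5 + h)*(1/(2*h)) = (-5 + h)/(2*h))
d(L) = -2 - 5*L (d(L) = -4 + (L + (2 - 6*L)) = -4 + (2 - 5*L) = -2 - 5*L)
11/A(4) + d(-5)*7 = 11/(((1/2)*(-5 + 4)/4)) + (-2 - 5*(-5))*7 = 11/(((1/2)*(1/4)*(-1))) + (-2 + 25)*7 = 11/(-1/8) + 23*7 = 11*(-8) + 161 = -88 + 161 = 73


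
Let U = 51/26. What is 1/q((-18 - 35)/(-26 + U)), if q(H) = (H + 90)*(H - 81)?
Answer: -390625/2838006116 ≈ -0.00013764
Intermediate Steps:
U = 51/26 (U = 51*(1/26) = 51/26 ≈ 1.9615)
q(H) = (-81 + H)*(90 + H) (q(H) = (90 + H)*(-81 + H) = (-81 + H)*(90 + H))
1/q((-18 - 35)/(-26 + U)) = 1/(-7290 + ((-18 - 35)/(-26 + 51/26))² + 9*((-18 - 35)/(-26 + 51/26))) = 1/(-7290 + (-53/(-625/26))² + 9*(-53/(-625/26))) = 1/(-7290 + (-53*(-26/625))² + 9*(-53*(-26/625))) = 1/(-7290 + (1378/625)² + 9*(1378/625)) = 1/(-7290 + 1898884/390625 + 12402/625) = 1/(-2838006116/390625) = -390625/2838006116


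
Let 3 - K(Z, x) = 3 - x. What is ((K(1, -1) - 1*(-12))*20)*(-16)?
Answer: -3520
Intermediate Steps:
K(Z, x) = x (K(Z, x) = 3 - (3 - x) = 3 + (-3 + x) = x)
((K(1, -1) - 1*(-12))*20)*(-16) = ((-1 - 1*(-12))*20)*(-16) = ((-1 + 12)*20)*(-16) = (11*20)*(-16) = 220*(-16) = -3520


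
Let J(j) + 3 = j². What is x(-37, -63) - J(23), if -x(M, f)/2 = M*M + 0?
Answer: -3264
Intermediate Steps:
x(M, f) = -2*M² (x(M, f) = -2*(M*M + 0) = -2*(M² + 0) = -2*M²)
J(j) = -3 + j²
x(-37, -63) - J(23) = -2*(-37)² - (-3 + 23²) = -2*1369 - (-3 + 529) = -2738 - 1*526 = -2738 - 526 = -3264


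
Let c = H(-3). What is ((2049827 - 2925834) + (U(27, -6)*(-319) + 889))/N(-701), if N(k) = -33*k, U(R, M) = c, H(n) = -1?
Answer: -874799/23133 ≈ -37.816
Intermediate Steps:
c = -1
U(R, M) = -1
((2049827 - 2925834) + (U(27, -6)*(-319) + 889))/N(-701) = ((2049827 - 2925834) + (-1*(-319) + 889))/((-33*(-701))) = (-876007 + (319 + 889))/23133 = (-876007 + 1208)*(1/23133) = -874799*1/23133 = -874799/23133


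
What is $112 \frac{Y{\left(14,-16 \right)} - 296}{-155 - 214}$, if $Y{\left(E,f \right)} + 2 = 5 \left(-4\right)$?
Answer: $\frac{11872}{123} \approx 96.52$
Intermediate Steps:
$Y{\left(E,f \right)} = -22$ ($Y{\left(E,f \right)} = -2 + 5 \left(-4\right) = -2 - 20 = -22$)
$112 \frac{Y{\left(14,-16 \right)} - 296}{-155 - 214} = 112 \frac{-22 - 296}{-155 - 214} = 112 \left(- \frac{318}{-369}\right) = 112 \left(\left(-318\right) \left(- \frac{1}{369}\right)\right) = 112 \cdot \frac{106}{123} = \frac{11872}{123}$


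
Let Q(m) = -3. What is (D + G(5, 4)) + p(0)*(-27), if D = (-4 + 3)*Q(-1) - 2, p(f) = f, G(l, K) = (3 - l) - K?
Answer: -5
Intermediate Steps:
G(l, K) = 3 - K - l
D = 1 (D = (-4 + 3)*(-3) - 2 = -1*(-3) - 2 = 3 - 2 = 1)
(D + G(5, 4)) + p(0)*(-27) = (1 + (3 - 1*4 - 1*5)) + 0*(-27) = (1 + (3 - 4 - 5)) + 0 = (1 - 6) + 0 = -5 + 0 = -5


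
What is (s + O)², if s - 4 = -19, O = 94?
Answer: 6241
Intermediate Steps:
s = -15 (s = 4 - 19 = -15)
(s + O)² = (-15 + 94)² = 79² = 6241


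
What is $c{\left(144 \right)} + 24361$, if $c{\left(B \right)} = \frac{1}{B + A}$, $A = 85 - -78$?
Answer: $\frac{7478828}{307} \approx 24361.0$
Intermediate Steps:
$A = 163$ ($A = 85 + 78 = 163$)
$c{\left(B \right)} = \frac{1}{163 + B}$ ($c{\left(B \right)} = \frac{1}{B + 163} = \frac{1}{163 + B}$)
$c{\left(144 \right)} + 24361 = \frac{1}{163 + 144} + 24361 = \frac{1}{307} + 24361 = \frac{7478828}{307}$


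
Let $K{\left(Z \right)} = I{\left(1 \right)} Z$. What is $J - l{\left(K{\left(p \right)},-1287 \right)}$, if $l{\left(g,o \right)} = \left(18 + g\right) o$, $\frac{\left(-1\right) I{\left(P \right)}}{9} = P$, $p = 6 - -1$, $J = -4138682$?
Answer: $-4196597$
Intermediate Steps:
$p = 7$ ($p = 6 + 1 = 7$)
$I{\left(P \right)} = - 9 P$
$K{\left(Z \right)} = - 9 Z$ ($K{\left(Z \right)} = \left(-9\right) 1 Z = - 9 Z$)
$l{\left(g,o \right)} = o \left(18 + g\right)$
$J - l{\left(K{\left(p \right)},-1287 \right)} = -4138682 - - 1287 \left(18 - 63\right) = -4138682 - \left(-1287\right) \left(-45\right) = -4138682 - 57915 = -4196597$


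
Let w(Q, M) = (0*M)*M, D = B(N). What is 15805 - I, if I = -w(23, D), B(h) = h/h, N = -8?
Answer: 15805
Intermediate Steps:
B(h) = 1
D = 1
w(Q, M) = 0 (w(Q, M) = 0*M = 0)
I = 0 (I = -1*0 = 0)
15805 - I = 15805 - 1*0 = 15805 + 0 = 15805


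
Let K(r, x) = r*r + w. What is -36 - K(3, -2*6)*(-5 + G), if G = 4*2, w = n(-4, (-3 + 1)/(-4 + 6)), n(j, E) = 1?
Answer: -66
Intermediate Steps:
w = 1
G = 8
K(r, x) = 1 + r² (K(r, x) = r*r + 1 = r² + 1 = 1 + r²)
-36 - K(3, -2*6)*(-5 + G) = -36 - (1 + 3²)*(-5 + 8) = -36 - (1 + 9)*3 = -36 - 10*3 = -36 - 1*30 = -36 - 30 = -66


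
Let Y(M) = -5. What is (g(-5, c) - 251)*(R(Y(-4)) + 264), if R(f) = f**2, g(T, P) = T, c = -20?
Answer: -73984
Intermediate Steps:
(g(-5, c) - 251)*(R(Y(-4)) + 264) = (-5 - 251)*((-5)**2 + 264) = -256*(25 + 264) = -256*289 = -73984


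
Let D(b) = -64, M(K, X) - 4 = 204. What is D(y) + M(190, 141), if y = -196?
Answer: 144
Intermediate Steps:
M(K, X) = 208 (M(K, X) = 4 + 204 = 208)
D(y) + M(190, 141) = -64 + 208 = 144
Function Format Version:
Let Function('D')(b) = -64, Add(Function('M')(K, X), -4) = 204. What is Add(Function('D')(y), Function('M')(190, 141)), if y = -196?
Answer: 144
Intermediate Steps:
Function('M')(K, X) = 208 (Function('M')(K, X) = Add(4, 204) = 208)
Add(Function('D')(y), Function('M')(190, 141)) = Add(-64, 208) = 144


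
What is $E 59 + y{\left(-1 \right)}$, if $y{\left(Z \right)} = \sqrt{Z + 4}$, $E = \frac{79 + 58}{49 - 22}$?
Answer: $\frac{8083}{27} + \sqrt{3} \approx 301.1$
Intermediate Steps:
$E = \frac{137}{27} \approx 5.0741$
$y{\left(Z \right)} = \sqrt{4 + Z}$
$E 59 + y{\left(-1 \right)} = \frac{137}{27} \cdot 59 + \sqrt{4 - 1} = \frac{8083}{27} + \sqrt{3}$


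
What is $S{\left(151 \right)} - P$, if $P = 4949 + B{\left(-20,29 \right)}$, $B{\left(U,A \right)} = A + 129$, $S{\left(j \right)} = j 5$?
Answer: $-4352$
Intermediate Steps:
$S{\left(j \right)} = 5 j$
$B{\left(U,A \right)} = 129 + A$
$P = 5107$ ($P = 4949 + \left(129 + 29\right) = 4949 + 158 = 5107$)
$S{\left(151 \right)} - P = 5 \cdot 151 - 5107 = 755 - 5107 = -4352$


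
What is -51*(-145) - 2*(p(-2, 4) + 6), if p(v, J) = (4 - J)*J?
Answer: 7383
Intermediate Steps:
p(v, J) = J*(4 - J)
-51*(-145) - 2*(p(-2, 4) + 6) = -51*(-145) - 2*(4*(4 - 1*4) + 6) = 7395 - 2*(4*(4 - 4) + 6) = 7395 - 2*(4*0 + 6) = 7395 - 2*(0 + 6) = 7395 - 2*6 = 7395 - 12 = 7383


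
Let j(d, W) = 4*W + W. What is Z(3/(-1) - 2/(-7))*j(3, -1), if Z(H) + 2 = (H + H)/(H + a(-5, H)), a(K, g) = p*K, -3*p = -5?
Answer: 875/116 ≈ 7.5431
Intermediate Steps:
p = 5/3 (p = -1/3*(-5) = 5/3 ≈ 1.6667)
a(K, g) = 5*K/3
j(d, W) = 5*W
Z(H) = -2 + 2*H/(-25/3 + H) (Z(H) = -2 + (H + H)/(H + (5/3)*(-5)) = -2 + (2*H)/(H - 25/3) = -2 + (2*H)/(-25/3 + H) = -2 + 2*H/(-25/3 + H))
Z(3/(-1) - 2/(-7))*j(3, -1) = (50/(-25 + 3*(3/(-1) - 2/(-7))))*(5*(-1)) = (50/(-25 + 3*(3*(-1) - 2*(-1/7))))*(-5) = (50/(-25 + 3*(-3 + 2/7)))*(-5) = (50/(-25 + 3*(-19/7)))*(-5) = (50/(-25 - 57/7))*(-5) = (50/(-232/7))*(-5) = (50*(-7/232))*(-5) = -175/116*(-5) = 875/116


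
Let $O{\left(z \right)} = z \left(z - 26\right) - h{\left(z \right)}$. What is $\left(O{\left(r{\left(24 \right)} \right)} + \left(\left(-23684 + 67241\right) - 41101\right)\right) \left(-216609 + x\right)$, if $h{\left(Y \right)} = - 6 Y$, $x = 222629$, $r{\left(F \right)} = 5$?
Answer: $14333620$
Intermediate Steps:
$O{\left(z \right)} = 6 z + z \left(-26 + z\right)$ ($O{\left(z \right)} = z \left(z - 26\right) - - 6 z = z \left(-26 + z\right) + 6 z = 6 z + z \left(-26 + z\right)$)
$\left(O{\left(r{\left(24 \right)} \right)} + \left(\left(-23684 + 67241\right) - 41101\right)\right) \left(-216609 + x\right) = \left(5 \left(-20 + 5\right) + \left(\left(-23684 + 67241\right) - 41101\right)\right) \left(-216609 + 222629\right) = \left(5 \left(-15\right) + \left(43557 - 41101\right)\right) 6020 = \left(-75 + 2456\right) 6020 = 2381 \cdot 6020 = 14333620$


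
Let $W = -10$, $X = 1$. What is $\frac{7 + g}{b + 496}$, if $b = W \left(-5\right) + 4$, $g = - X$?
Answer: $\frac{3}{275} \approx 0.010909$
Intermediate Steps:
$g = -1$ ($g = \left(-1\right) 1 = -1$)
$b = 54$ ($b = \left(-10\right) \left(-5\right) + 4 = 50 + 4 = 54$)
$\frac{7 + g}{b + 496} = \frac{7 - 1}{54 + 496} = \frac{1}{550} \cdot 6 = \frac{3}{275}$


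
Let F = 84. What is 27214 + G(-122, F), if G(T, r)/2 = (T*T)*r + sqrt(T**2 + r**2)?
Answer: 2527726 + 4*sqrt(5485) ≈ 2.5280e+6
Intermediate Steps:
G(T, r) = 2*sqrt(T**2 + r**2) + 2*r*T**2 (G(T, r) = 2*((T*T)*r + sqrt(T**2 + r**2)) = 2*(T**2*r + sqrt(T**2 + r**2)) = 2*(r*T**2 + sqrt(T**2 + r**2)) = 2*(sqrt(T**2 + r**2) + r*T**2) = 2*sqrt(T**2 + r**2) + 2*r*T**2)
27214 + G(-122, F) = 27214 + (2*sqrt((-122)**2 + 84**2) + 2*84*(-122)**2) = 27214 + (2*sqrt(14884 + 7056) + 2*84*14884) = 27214 + (2*sqrt(21940) + 2500512) = 27214 + (2*(2*sqrt(5485)) + 2500512) = 27214 + (4*sqrt(5485) + 2500512) = 27214 + (2500512 + 4*sqrt(5485)) = 2527726 + 4*sqrt(5485)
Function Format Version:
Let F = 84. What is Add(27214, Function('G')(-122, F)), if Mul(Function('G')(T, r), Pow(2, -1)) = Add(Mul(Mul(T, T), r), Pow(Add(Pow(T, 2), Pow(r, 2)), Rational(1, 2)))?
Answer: Add(2527726, Mul(4, Pow(5485, Rational(1, 2)))) ≈ 2.5280e+6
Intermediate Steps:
Function('G')(T, r) = Add(Mul(2, Pow(Add(Pow(T, 2), Pow(r, 2)), Rational(1, 2))), Mul(2, r, Pow(T, 2))) (Function('G')(T, r) = Mul(2, Add(Mul(Mul(T, T), r), Pow(Add(Pow(T, 2), Pow(r, 2)), Rational(1, 2)))) = Mul(2, Add(Mul(Pow(T, 2), r), Pow(Add(Pow(T, 2), Pow(r, 2)), Rational(1, 2)))) = Mul(2, Add(Mul(r, Pow(T, 2)), Pow(Add(Pow(T, 2), Pow(r, 2)), Rational(1, 2)))) = Mul(2, Add(Pow(Add(Pow(T, 2), Pow(r, 2)), Rational(1, 2)), Mul(r, Pow(T, 2)))) = Add(Mul(2, Pow(Add(Pow(T, 2), Pow(r, 2)), Rational(1, 2))), Mul(2, r, Pow(T, 2))))
Add(27214, Function('G')(-122, F)) = Add(27214, Add(Mul(2, Pow(Add(Pow(-122, 2), Pow(84, 2)), Rational(1, 2))), Mul(2, 84, Pow(-122, 2)))) = Add(27214, Add(Mul(2, Pow(Add(14884, 7056), Rational(1, 2))), Mul(2, 84, 14884))) = Add(27214, Add(Mul(2, Pow(21940, Rational(1, 2))), 2500512)) = Add(27214, Add(Mul(2, Mul(2, Pow(5485, Rational(1, 2)))), 2500512)) = Add(27214, Add(Mul(4, Pow(5485, Rational(1, 2))), 2500512)) = Add(27214, Add(2500512, Mul(4, Pow(5485, Rational(1, 2))))) = Add(2527726, Mul(4, Pow(5485, Rational(1, 2))))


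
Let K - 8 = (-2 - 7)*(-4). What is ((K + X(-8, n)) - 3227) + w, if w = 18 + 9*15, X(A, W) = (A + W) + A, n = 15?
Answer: -3031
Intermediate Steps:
K = 44 (K = 8 + (-2 - 7)*(-4) = 8 - 9*(-4) = 8 + 36 = 44)
X(A, W) = W + 2*A
w = 153 (w = 18 + 135 = 153)
((K + X(-8, n)) - 3227) + w = ((44 + (15 + 2*(-8))) - 3227) + 153 = ((44 + (15 - 16)) - 3227) + 153 = ((44 - 1) - 3227) + 153 = (43 - 3227) + 153 = -3184 + 153 = -3031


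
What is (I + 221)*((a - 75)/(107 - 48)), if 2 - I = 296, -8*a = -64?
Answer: 4891/59 ≈ 82.898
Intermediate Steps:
a = 8 (a = -1/8*(-64) = 8)
I = -294 (I = 2 - 1*296 = 2 - 296 = -294)
(I + 221)*((a - 75)/(107 - 48)) = (-294 + 221)*((8 - 75)/(107 - 48)) = -(-4891)/59 = -73*(-67/59) = 4891/59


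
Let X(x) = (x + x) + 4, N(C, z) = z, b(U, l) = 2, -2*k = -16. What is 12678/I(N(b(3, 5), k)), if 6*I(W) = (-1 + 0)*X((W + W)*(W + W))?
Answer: -6339/43 ≈ -147.42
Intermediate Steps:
k = 8 (k = -½*(-16) = 8)
X(x) = 4 + 2*x (X(x) = 2*x + 4 = 4 + 2*x)
I(W) = -⅔ - 4*W²/3 (I(W) = ((-1 + 0)*(4 + 2*((W + W)*(W + W))))/6 = (-(4 + 2*((2*W)*(2*W))))/6 = (-(4 + 2*(4*W²)))/6 = (-(4 + 8*W²))/6 = (-4 - 8*W²)/6 = -⅔ - 4*W²/3)
12678/I(N(b(3, 5), k)) = 12678/(-⅔ - 4/3*8²) = 12678/(-⅔ - 4/3*64) = 12678/(-⅔ - 256/3) = 12678/(-86) = 12678*(-1/86) = -6339/43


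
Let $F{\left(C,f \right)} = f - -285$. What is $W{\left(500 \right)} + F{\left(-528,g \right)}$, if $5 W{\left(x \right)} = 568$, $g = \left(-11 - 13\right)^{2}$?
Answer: $\frac{4873}{5} \approx 974.6$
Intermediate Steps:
$g = 576$ ($g = \left(-24\right)^{2} = 576$)
$W{\left(x \right)} = \frac{568}{5}$ ($W{\left(x \right)} = \frac{1}{5} \cdot 568 = \frac{568}{5}$)
$F{\left(C,f \right)} = 285 + f$ ($F{\left(C,f \right)} = f + 285 = 285 + f$)
$W{\left(500 \right)} + F{\left(-528,g \right)} = \frac{568}{5} + \left(285 + 576\right) = \frac{568}{5} + 861 = \frac{4873}{5}$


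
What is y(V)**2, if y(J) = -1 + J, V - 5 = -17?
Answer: 169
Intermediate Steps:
V = -12 (V = 5 - 17 = -12)
y(V)**2 = (-1 - 12)**2 = (-13)**2 = 169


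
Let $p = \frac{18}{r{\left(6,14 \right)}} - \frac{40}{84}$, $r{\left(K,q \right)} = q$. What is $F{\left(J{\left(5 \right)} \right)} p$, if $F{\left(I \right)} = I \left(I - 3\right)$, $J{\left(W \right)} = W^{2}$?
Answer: $\frac{9350}{21} \approx 445.24$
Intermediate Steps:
$p = \frac{17}{21}$ ($p = \frac{18}{14} - \frac{40}{84} = 18 \cdot \frac{1}{14} - \frac{10}{21} = \frac{9}{7} - \frac{10}{21} = \frac{17}{21} \approx 0.80952$)
$F{\left(I \right)} = I \left(-3 + I\right)$
$F{\left(J{\left(5 \right)} \right)} p = 5^{2} \left(-3 + 5^{2}\right) \frac{17}{21} = 25 \left(-3 + 25\right) \frac{17}{21} = 25 \cdot 22 \cdot \frac{17}{21} = 550 \cdot \frac{17}{21} = \frac{9350}{21}$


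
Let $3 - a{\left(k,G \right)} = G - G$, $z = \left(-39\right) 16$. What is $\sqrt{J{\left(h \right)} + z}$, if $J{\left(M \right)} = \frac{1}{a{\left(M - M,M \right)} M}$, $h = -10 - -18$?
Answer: $\frac{5 i \sqrt{3594}}{12} \approx 24.979 i$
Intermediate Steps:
$z = -624$
$h = 8$ ($h = -10 + 18 = 8$)
$a{\left(k,G \right)} = 3$ ($a{\left(k,G \right)} = 3 - \left(G - G\right) = 3 - 0 = 3 + 0 = 3$)
$J{\left(M \right)} = \frac{1}{3 M}$
$\sqrt{J{\left(h \right)} + z} = \sqrt{\frac{1}{3 \cdot 8} - 624} = \sqrt{\frac{1}{3} \cdot \frac{1}{8} - 624} = \sqrt{\frac{1}{24} - 624} = \sqrt{- \frac{14975}{24}} = \frac{5 i \sqrt{3594}}{12}$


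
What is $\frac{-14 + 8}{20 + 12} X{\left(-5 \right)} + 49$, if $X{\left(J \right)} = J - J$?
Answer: $49$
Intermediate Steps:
$X{\left(J \right)} = 0$
$\frac{-14 + 8}{20 + 12} X{\left(-5 \right)} + 49 = \frac{-14 + 8}{20 + 12} \cdot 0 + 49 = - \frac{6}{32} \cdot 0 + 49 = \left(-6\right) \frac{1}{32} \cdot 0 + 49 = \left(- \frac{3}{16}\right) 0 + 49 = 0 + 49 = 49$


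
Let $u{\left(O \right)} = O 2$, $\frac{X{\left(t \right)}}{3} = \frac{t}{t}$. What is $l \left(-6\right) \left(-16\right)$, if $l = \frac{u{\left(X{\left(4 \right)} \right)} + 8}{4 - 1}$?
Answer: $448$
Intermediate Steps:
$X{\left(t \right)} = 3$ ($X{\left(t \right)} = 3 \frac{t}{t} = 3 \cdot 1 = 3$)
$u{\left(O \right)} = 2 O$
$l = \frac{14}{3}$ ($l = \frac{2 \cdot 3 + 8}{4 - 1} = \frac{6 + 8}{3} = 14 \cdot \frac{1}{3} = \frac{14}{3} \approx 4.6667$)
$l \left(-6\right) \left(-16\right) = \frac{14}{3} \left(-6\right) \left(-16\right) = \left(-28\right) \left(-16\right) = 448$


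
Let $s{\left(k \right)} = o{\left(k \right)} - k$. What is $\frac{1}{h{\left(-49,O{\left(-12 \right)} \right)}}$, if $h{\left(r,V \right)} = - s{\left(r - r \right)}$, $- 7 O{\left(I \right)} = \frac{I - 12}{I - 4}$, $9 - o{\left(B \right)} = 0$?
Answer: $- \frac{1}{9} \approx -0.11111$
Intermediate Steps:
$o{\left(B \right)} = 9$ ($o{\left(B \right)} = 9 - 0 = 9 + 0 = 9$)
$O{\left(I \right)} = - \frac{-12 + I}{7 \left(-4 + I\right)}$ ($O{\left(I \right)} = - \frac{\left(I - 12\right) \frac{1}{I - 4}}{7} = - \frac{\left(-12 + I\right) \frac{1}{-4 + I}}{7} = - \frac{\frac{1}{-4 + I} \left(-12 + I\right)}{7} = - \frac{-12 + I}{7 \left(-4 + I\right)}$)
$s{\left(k \right)} = 9 - k$
$h{\left(r,V \right)} = -9$ ($h{\left(r,V \right)} = - (9 - \left(r - r\right)) = - (9 - 0) = - (9 + 0) = \left(-1\right) 9 = -9$)
$\frac{1}{h{\left(-49,O{\left(-12 \right)} \right)}} = \frac{1}{-9} = - \frac{1}{9}$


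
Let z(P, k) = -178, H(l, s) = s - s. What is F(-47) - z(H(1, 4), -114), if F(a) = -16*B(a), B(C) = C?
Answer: 930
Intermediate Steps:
H(l, s) = 0
F(a) = -16*a
F(-47) - z(H(1, 4), -114) = -16*(-47) - 1*(-178) = 752 + 178 = 930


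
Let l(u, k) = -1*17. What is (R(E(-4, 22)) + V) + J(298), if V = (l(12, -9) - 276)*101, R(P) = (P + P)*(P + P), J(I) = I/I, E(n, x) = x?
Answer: -27656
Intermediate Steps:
l(u, k) = -17
J(I) = 1
R(P) = 4*P² (R(P) = (2*P)*(2*P) = 4*P²)
V = -29593 (V = (-17 - 276)*101 = -293*101 = -29593)
(R(E(-4, 22)) + V) + J(298) = (4*22² - 29593) + 1 = (4*484 - 29593) + 1 = (1936 - 29593) + 1 = -27657 + 1 = -27656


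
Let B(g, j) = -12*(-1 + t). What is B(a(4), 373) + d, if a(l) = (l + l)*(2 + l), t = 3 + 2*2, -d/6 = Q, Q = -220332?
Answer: 1321920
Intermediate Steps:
d = 1321992 (d = -6*(-220332) = 1321992)
t = 7 (t = 3 + 4 = 7)
a(l) = 2*l*(2 + l) (a(l) = (2*l)*(2 + l) = 2*l*(2 + l))
B(g, j) = -72 (B(g, j) = -12*(-1 + 7) = -12*6 = -72)
B(a(4), 373) + d = -72 + 1321992 = 1321920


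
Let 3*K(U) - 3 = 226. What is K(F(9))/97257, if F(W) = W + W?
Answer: 229/291771 ≈ 0.00078486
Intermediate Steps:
F(W) = 2*W
K(U) = 229/3 (K(U) = 1 + (⅓)*226 = 1 + 226/3 = 229/3)
K(F(9))/97257 = (229/3)/97257 = (229/3)*(1/97257) = 229/291771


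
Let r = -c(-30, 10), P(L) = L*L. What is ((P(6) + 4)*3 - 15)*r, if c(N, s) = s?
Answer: -1050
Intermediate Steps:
P(L) = L**2
r = -10 (r = -1*10 = -10)
((P(6) + 4)*3 - 15)*r = ((6**2 + 4)*3 - 15)*(-10) = ((36 + 4)*3 - 15)*(-10) = (40*3 - 15)*(-10) = (120 - 15)*(-10) = 105*(-10) = -1050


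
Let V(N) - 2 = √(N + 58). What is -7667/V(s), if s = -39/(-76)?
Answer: 1165384/4143 - 15334*√84493/4143 ≈ -794.56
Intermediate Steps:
s = 39/76 (s = -39*(-1/76) = 39/76 ≈ 0.51316)
V(N) = 2 + √(58 + N) (V(N) = 2 + √(N + 58) = 2 + √(58 + N))
-7667/V(s) = -7667/(2 + √(58 + 39/76)) = -7667/(2 + √(4447/76)) = -7667/(2 + √84493/38)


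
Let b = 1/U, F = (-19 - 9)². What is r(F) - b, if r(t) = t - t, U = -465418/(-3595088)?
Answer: -1797544/232709 ≈ -7.7244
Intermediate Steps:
F = 784 (F = (-28)² = 784)
U = 232709/1797544 (U = -465418*(-1/3595088) = 232709/1797544 ≈ 0.12946)
r(t) = 0
b = 1797544/232709 (b = 1/(232709/1797544) = 1797544/232709 ≈ 7.7244)
r(F) - b = 0 - 1*1797544/232709 = 0 - 1797544/232709 = -1797544/232709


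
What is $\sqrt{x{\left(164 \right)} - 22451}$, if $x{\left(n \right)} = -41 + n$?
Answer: $2 i \sqrt{5582} \approx 149.43 i$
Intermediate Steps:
$\sqrt{x{\left(164 \right)} - 22451} = \sqrt{\left(-41 + 164\right) - 22451} = \sqrt{123 - 22451} = \sqrt{-22328} = 2 i \sqrt{5582}$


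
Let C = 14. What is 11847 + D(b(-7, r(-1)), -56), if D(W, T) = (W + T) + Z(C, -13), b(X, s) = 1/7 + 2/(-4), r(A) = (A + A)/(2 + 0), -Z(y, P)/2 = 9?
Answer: 164817/14 ≈ 11773.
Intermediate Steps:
Z(y, P) = -18 (Z(y, P) = -2*9 = -18)
r(A) = A (r(A) = (2*A)/2 = (2*A)*(½) = A)
b(X, s) = -5/14 (b(X, s) = 1*(⅐) + 2*(-¼) = ⅐ - ½ = -5/14)
D(W, T) = -18 + T + W (D(W, T) = (W + T) - 18 = (T + W) - 18 = -18 + T + W)
11847 + D(b(-7, r(-1)), -56) = 11847 + (-18 - 56 - 5/14) = 11847 - 1041/14 = 164817/14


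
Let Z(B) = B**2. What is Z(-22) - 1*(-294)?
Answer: 778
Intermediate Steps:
Z(-22) - 1*(-294) = (-22)**2 - 1*(-294) = 484 + 294 = 778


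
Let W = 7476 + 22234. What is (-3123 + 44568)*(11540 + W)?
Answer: 1709606250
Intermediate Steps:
W = 29710
(-3123 + 44568)*(11540 + W) = (-3123 + 44568)*(11540 + 29710) = 41445*41250 = 1709606250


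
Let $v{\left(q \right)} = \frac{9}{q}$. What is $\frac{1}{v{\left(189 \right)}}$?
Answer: $21$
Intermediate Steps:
$\frac{1}{v{\left(189 \right)}} = \frac{1}{9 \cdot \frac{1}{189}} = \frac{1}{\frac{1}{21}} = 21$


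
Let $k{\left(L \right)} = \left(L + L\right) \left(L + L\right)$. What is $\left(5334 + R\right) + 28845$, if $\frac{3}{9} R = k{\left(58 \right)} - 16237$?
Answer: $25836$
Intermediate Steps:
$k{\left(L \right)} = 4 L^{2}$ ($k{\left(L \right)} = 2 L 2 L = 4 L^{2}$)
$R = -8343$ ($R = 3 \left(4 \cdot 58^{2} - 16237\right) = 3 \left(4 \cdot 3364 - 16237\right) = 3 \left(13456 - 16237\right) = 3 \left(-2781\right) = -8343$)
$\left(5334 + R\right) + 28845 = \left(5334 - 8343\right) + 28845 = -3009 + 28845 = 25836$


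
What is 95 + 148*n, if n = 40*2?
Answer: 11935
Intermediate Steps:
n = 80
95 + 148*n = 95 + 148*80 = 95 + 11840 = 11935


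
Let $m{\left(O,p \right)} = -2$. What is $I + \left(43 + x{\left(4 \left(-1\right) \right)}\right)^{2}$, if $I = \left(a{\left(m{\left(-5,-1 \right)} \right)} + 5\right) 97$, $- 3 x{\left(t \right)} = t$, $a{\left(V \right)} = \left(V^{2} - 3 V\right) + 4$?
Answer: $\frac{34276}{9} \approx 3808.4$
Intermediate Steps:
$a{\left(V \right)} = 4 + V^{2} - 3 V$
$x{\left(t \right)} = - \frac{t}{3}$
$I = 1843$ ($I = \left(\left(4 + \left(-2\right)^{2} - -6\right) + 5\right) 97 = \left(\left(4 + 4 + 6\right) + 5\right) 97 = \left(14 + 5\right) 97 = 19 \cdot 97 = 1843$)
$I + \left(43 + x{\left(4 \left(-1\right) \right)}\right)^{2} = 1843 + \left(43 - \frac{4 \left(-1\right)}{3}\right)^{2} = 1843 + \left(43 - - \frac{4}{3}\right)^{2} = 1843 + \left(43 + \frac{4}{3}\right)^{2} = 1843 + \left(\frac{133}{3}\right)^{2} = 1843 + \frac{17689}{9} = \frac{34276}{9}$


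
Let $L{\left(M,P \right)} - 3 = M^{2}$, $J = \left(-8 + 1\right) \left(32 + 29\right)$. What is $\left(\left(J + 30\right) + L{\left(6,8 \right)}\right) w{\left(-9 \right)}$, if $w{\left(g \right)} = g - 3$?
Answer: $4296$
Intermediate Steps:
$J = -427$ ($J = \left(-7\right) 61 = -427$)
$L{\left(M,P \right)} = 3 + M^{2}$
$w{\left(g \right)} = -3 + g$
$\left(\left(J + 30\right) + L{\left(6,8 \right)}\right) w{\left(-9 \right)} = \left(\left(-427 + 30\right) + \left(3 + 6^{2}\right)\right) \left(-3 - 9\right) = \left(-397 + \left(3 + 36\right)\right) \left(-12\right) = \left(-397 + 39\right) \left(-12\right) = \left(-358\right) \left(-12\right) = 4296$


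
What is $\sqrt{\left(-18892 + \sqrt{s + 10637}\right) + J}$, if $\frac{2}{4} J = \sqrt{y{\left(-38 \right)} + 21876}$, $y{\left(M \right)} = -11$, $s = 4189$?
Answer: $\sqrt{-18892 + \sqrt{14826} + 2 \sqrt{21865}} \approx 135.92 i$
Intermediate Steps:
$J = 2 \sqrt{21865}$ ($J = 2 \sqrt{-11 + 21876} = 2 \sqrt{21865} \approx 295.74$)
$\sqrt{\left(-18892 + \sqrt{s + 10637}\right) + J} = \sqrt{\left(-18892 + \sqrt{4189 + 10637}\right) + 2 \sqrt{21865}} = \sqrt{\left(-18892 + \sqrt{14826}\right) + 2 \sqrt{21865}} = \sqrt{-18892 + \sqrt{14826} + 2 \sqrt{21865}}$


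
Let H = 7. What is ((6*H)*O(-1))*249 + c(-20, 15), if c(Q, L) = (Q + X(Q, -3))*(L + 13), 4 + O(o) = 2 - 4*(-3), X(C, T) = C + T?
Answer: 103376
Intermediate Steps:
O(o) = 10 (O(o) = -4 + (2 - 4*(-3)) = -4 + (2 + 12) = -4 + 14 = 10)
c(Q, L) = (-3 + 2*Q)*(13 + L) (c(Q, L) = (Q + (Q - 3))*(L + 13) = (Q + (-3 + Q))*(13 + L) = (-3 + 2*Q)*(13 + L))
((6*H)*O(-1))*249 + c(-20, 15) = ((6*7)*10)*249 + (-39 + 26*(-20) + 15*(-20) + 15*(-3 - 20)) = (42*10)*249 + (-39 - 520 - 300 + 15*(-23)) = 420*249 + (-39 - 520 - 300 - 345) = 104580 - 1204 = 103376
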